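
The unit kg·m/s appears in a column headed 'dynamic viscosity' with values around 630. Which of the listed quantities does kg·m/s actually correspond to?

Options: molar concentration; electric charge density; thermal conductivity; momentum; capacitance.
momentum

dynamic viscosity should have units dimensionally equivalent to kg / (m * s) (e.g. Pa·s).
The given unit 'kg·m/s' reduces to kg * m / s. Of the listed options, that is the dimensionality of momentum.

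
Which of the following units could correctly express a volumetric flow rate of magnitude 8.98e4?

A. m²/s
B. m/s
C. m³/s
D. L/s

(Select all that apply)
C, D

volumetric flow rate has SI base units: m^3 / s

Checking each option against m^3 / s:
  A. m²/s: ✗ does not match
  B. m/s: ✗ does not match
  C. m³/s: ✓ matches
  D. L/s: ✓ matches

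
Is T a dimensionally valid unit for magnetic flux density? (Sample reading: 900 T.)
Yes

magnetic flux density has SI base units: kg / (A * s^2)
T reduces to the same SI base units, so it is a valid unit for magnetic flux density.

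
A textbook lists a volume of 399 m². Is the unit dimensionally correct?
No

volume has SI base units: m^3
m² does NOT reduce to m^3; a valid unit for volume would be e.g. m³.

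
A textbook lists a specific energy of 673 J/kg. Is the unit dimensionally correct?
Yes

specific energy has SI base units: m^2 / s^2
J/kg reduces to the same SI base units, so it is a valid unit for specific energy.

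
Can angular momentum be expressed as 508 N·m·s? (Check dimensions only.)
Yes

angular momentum has SI base units: kg * m^2 / s
N·m·s reduces to the same SI base units, so it is a valid unit for angular momentum.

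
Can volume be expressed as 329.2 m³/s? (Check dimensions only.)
No

volume has SI base units: m^3
m³/s does NOT reduce to m^3; a valid unit for volume would be e.g. m³.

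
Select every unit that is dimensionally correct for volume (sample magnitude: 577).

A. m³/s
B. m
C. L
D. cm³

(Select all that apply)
C, D

volume has SI base units: m^3

Checking each option against m^3:
  A. m³/s: ✗ does not match
  B. m: ✗ does not match
  C. L: ✓ matches
  D. cm³: ✓ matches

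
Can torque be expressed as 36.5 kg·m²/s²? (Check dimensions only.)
Yes

torque has SI base units: kg * m^2 / s^2
kg·m²/s² reduces to the same SI base units, so it is a valid unit for torque.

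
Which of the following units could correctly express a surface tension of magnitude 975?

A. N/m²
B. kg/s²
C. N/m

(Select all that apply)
B, C

surface tension has SI base units: kg / s^2

Checking each option against kg / s^2:
  A. N/m²: ✗ does not match
  B. kg/s²: ✓ matches
  C. N/m: ✓ matches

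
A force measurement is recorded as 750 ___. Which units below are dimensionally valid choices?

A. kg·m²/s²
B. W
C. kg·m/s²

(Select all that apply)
C

force has SI base units: kg * m / s^2

Checking each option against kg * m / s^2:
  A. kg·m²/s²: ✗ does not match
  B. W: ✗ does not match
  C. kg·m/s²: ✓ matches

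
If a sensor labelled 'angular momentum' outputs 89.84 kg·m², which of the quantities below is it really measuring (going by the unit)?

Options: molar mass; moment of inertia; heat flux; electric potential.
moment of inertia

angular momentum should have units dimensionally equivalent to kg * m^2 / s (e.g. kg·m²/s).
The given unit 'kg·m²' reduces to kg * m^2. Of the listed options, that is the dimensionality of moment of inertia.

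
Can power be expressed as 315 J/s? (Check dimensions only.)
Yes

power has SI base units: kg * m^2 / s^3
J/s reduces to the same SI base units, so it is a valid unit for power.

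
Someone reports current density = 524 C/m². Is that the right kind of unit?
No

current density has SI base units: A / m^2
C/m² does NOT reduce to A / m^2; a valid unit for current density would be e.g. A/m².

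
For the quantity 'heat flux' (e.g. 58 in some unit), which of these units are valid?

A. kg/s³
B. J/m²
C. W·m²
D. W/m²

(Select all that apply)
A, D

heat flux has SI base units: kg / s^3

Checking each option against kg / s^3:
  A. kg/s³: ✓ matches
  B. J/m²: ✗ does not match
  C. W·m²: ✗ does not match
  D. W/m²: ✓ matches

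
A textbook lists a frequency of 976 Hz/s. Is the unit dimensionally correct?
No

frequency has SI base units: 1 / s
Hz/s does NOT reduce to 1 / s; a valid unit for frequency would be e.g. Hz.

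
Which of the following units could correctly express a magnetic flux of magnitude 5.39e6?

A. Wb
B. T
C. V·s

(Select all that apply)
A, C

magnetic flux has SI base units: kg * m^2 / (A * s^2)

Checking each option against kg * m^2 / (A * s^2):
  A. Wb: ✓ matches
  B. T: ✗ does not match
  C. V·s: ✓ matches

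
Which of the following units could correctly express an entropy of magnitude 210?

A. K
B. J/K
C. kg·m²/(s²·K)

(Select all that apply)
B, C

entropy has SI base units: kg * m^2 / (s^2 * K)

Checking each option against kg * m^2 / (s^2 * K):
  A. K: ✗ does not match
  B. J/K: ✓ matches
  C. kg·m²/(s²·K): ✓ matches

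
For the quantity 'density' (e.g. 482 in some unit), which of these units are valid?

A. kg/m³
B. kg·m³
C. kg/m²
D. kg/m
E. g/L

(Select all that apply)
A, E

density has SI base units: kg / m^3

Checking each option against kg / m^3:
  A. kg/m³: ✓ matches
  B. kg·m³: ✗ does not match
  C. kg/m²: ✗ does not match
  D. kg/m: ✗ does not match
  E. g/L: ✓ matches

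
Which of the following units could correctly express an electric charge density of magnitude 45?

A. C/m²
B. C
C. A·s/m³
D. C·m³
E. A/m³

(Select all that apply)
C

electric charge density has SI base units: A * s / m^3

Checking each option against A * s / m^3:
  A. C/m²: ✗ does not match
  B. C: ✗ does not match
  C. A·s/m³: ✓ matches
  D. C·m³: ✗ does not match
  E. A/m³: ✗ does not match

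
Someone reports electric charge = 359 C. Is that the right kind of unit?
Yes

electric charge has SI base units: A * s
C reduces to the same SI base units, so it is a valid unit for electric charge.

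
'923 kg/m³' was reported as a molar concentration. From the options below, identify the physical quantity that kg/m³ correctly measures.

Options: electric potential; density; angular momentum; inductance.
density

molar concentration should have units dimensionally equivalent to mol / m^3 (e.g. mol/m³).
The given unit 'kg/m³' reduces to kg / m^3. Of the listed options, that is the dimensionality of density.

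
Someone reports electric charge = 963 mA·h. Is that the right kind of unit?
Yes

electric charge has SI base units: A * s
mA·h reduces to the same SI base units, so it is a valid unit for electric charge.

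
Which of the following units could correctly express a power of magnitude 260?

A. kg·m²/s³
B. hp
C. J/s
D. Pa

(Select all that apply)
A, B, C

power has SI base units: kg * m^2 / s^3

Checking each option against kg * m^2 / s^3:
  A. kg·m²/s³: ✓ matches
  B. hp: ✓ matches
  C. J/s: ✓ matches
  D. Pa: ✗ does not match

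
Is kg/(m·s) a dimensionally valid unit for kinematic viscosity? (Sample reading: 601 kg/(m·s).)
No

kinematic viscosity has SI base units: m^2 / s
kg/(m·s) does NOT reduce to m^2 / s; a valid unit for kinematic viscosity would be e.g. m²/s.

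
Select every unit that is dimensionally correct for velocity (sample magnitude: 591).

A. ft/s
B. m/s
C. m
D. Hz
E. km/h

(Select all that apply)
A, B, E

velocity has SI base units: m / s

Checking each option against m / s:
  A. ft/s: ✓ matches
  B. m/s: ✓ matches
  C. m: ✗ does not match
  D. Hz: ✗ does not match
  E. km/h: ✓ matches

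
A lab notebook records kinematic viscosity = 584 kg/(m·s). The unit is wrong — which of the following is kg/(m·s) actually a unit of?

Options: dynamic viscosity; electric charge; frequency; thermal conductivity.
dynamic viscosity

kinematic viscosity should have units dimensionally equivalent to m^2 / s (e.g. m²/s).
The given unit 'kg/(m·s)' reduces to kg / (m * s). Of the listed options, that is the dimensionality of dynamic viscosity.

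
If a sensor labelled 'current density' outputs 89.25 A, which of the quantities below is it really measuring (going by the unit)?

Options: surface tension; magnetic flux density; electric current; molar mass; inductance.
electric current

current density should have units dimensionally equivalent to A / m^2 (e.g. A/m²).
The given unit 'A' reduces to A. Of the listed options, that is the dimensionality of electric current.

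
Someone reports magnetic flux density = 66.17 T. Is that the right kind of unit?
Yes

magnetic flux density has SI base units: kg / (A * s^2)
T reduces to the same SI base units, so it is a valid unit for magnetic flux density.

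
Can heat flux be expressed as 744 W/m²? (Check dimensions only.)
Yes

heat flux has SI base units: kg / s^3
W/m² reduces to the same SI base units, so it is a valid unit for heat flux.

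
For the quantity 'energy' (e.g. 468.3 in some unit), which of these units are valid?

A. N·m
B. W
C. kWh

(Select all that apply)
A, C

energy has SI base units: kg * m^2 / s^2

Checking each option against kg * m^2 / s^2:
  A. N·m: ✓ matches
  B. W: ✗ does not match
  C. kWh: ✓ matches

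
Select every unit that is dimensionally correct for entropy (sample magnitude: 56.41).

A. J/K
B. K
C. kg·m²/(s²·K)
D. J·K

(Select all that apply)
A, C

entropy has SI base units: kg * m^2 / (s^2 * K)

Checking each option against kg * m^2 / (s^2 * K):
  A. J/K: ✓ matches
  B. K: ✗ does not match
  C. kg·m²/(s²·K): ✓ matches
  D. J·K: ✗ does not match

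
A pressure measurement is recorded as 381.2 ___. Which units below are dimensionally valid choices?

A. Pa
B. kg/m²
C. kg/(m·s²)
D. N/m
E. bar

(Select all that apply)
A, C, E

pressure has SI base units: kg / (m * s^2)

Checking each option against kg / (m * s^2):
  A. Pa: ✓ matches
  B. kg/m²: ✗ does not match
  C. kg/(m·s²): ✓ matches
  D. N/m: ✗ does not match
  E. bar: ✓ matches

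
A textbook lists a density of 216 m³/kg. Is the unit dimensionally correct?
No

density has SI base units: kg / m^3
m³/kg does NOT reduce to kg / m^3; a valid unit for density would be e.g. kg/m³.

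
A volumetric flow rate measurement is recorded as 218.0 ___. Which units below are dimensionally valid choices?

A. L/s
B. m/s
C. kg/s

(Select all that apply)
A

volumetric flow rate has SI base units: m^3 / s

Checking each option against m^3 / s:
  A. L/s: ✓ matches
  B. m/s: ✗ does not match
  C. kg/s: ✗ does not match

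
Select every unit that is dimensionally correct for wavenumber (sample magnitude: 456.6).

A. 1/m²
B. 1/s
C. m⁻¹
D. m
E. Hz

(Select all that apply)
C

wavenumber has SI base units: 1 / m

Checking each option against 1 / m:
  A. 1/m²: ✗ does not match
  B. 1/s: ✗ does not match
  C. m⁻¹: ✓ matches
  D. m: ✗ does not match
  E. Hz: ✗ does not match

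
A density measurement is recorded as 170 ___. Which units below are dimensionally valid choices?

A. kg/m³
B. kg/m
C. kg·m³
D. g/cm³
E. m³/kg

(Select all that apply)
A, D

density has SI base units: kg / m^3

Checking each option against kg / m^3:
  A. kg/m³: ✓ matches
  B. kg/m: ✗ does not match
  C. kg·m³: ✗ does not match
  D. g/cm³: ✓ matches
  E. m³/kg: ✗ does not match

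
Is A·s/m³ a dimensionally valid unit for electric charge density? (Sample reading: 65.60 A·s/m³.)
Yes

electric charge density has SI base units: A * s / m^3
A·s/m³ reduces to the same SI base units, so it is a valid unit for electric charge density.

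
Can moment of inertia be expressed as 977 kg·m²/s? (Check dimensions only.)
No

moment of inertia has SI base units: kg * m^2
kg·m²/s does NOT reduce to kg * m^2; a valid unit for moment of inertia would be e.g. kg·m².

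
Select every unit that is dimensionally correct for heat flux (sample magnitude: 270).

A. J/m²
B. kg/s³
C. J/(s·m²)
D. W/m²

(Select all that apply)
B, C, D

heat flux has SI base units: kg / s^3

Checking each option against kg / s^3:
  A. J/m²: ✗ does not match
  B. kg/s³: ✓ matches
  C. J/(s·m²): ✓ matches
  D. W/m²: ✓ matches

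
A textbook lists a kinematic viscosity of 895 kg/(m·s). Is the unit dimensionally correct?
No

kinematic viscosity has SI base units: m^2 / s
kg/(m·s) does NOT reduce to m^2 / s; a valid unit for kinematic viscosity would be e.g. m²/s.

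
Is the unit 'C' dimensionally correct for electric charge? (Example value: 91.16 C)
Yes

electric charge has SI base units: A * s
C reduces to the same SI base units, so it is a valid unit for electric charge.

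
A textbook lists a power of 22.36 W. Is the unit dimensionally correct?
Yes

power has SI base units: kg * m^2 / s^3
W reduces to the same SI base units, so it is a valid unit for power.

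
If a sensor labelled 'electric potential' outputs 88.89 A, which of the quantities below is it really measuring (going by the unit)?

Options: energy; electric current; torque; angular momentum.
electric current

electric potential should have units dimensionally equivalent to kg * m^2 / (A * s^3) (e.g. V).
The given unit 'A' reduces to A. Of the listed options, that is the dimensionality of electric current.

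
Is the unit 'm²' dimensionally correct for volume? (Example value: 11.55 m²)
No

volume has SI base units: m^3
m² does NOT reduce to m^3; a valid unit for volume would be e.g. m³.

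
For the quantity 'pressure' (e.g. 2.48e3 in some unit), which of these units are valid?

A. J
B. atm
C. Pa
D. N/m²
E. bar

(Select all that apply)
B, C, D, E

pressure has SI base units: kg / (m * s^2)

Checking each option against kg / (m * s^2):
  A. J: ✗ does not match
  B. atm: ✓ matches
  C. Pa: ✓ matches
  D. N/m²: ✓ matches
  E. bar: ✓ matches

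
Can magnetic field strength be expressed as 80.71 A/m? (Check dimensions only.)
Yes

magnetic field strength has SI base units: A / m
A/m reduces to the same SI base units, so it is a valid unit for magnetic field strength.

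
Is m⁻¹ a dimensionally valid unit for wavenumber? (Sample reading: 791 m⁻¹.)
Yes

wavenumber has SI base units: 1 / m
m⁻¹ reduces to the same SI base units, so it is a valid unit for wavenumber.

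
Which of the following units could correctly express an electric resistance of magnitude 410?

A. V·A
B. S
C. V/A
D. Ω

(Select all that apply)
C, D

electric resistance has SI base units: kg * m^2 / (A^2 * s^3)

Checking each option against kg * m^2 / (A^2 * s^3):
  A. V·A: ✗ does not match
  B. S: ✗ does not match
  C. V/A: ✓ matches
  D. Ω: ✓ matches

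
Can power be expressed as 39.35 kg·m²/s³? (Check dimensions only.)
Yes

power has SI base units: kg * m^2 / s^3
kg·m²/s³ reduces to the same SI base units, so it is a valid unit for power.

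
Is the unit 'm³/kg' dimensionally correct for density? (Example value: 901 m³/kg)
No

density has SI base units: kg / m^3
m³/kg does NOT reduce to kg / m^3; a valid unit for density would be e.g. kg/m³.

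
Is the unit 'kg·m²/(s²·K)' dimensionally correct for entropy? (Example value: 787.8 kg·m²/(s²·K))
Yes

entropy has SI base units: kg * m^2 / (s^2 * K)
kg·m²/(s²·K) reduces to the same SI base units, so it is a valid unit for entropy.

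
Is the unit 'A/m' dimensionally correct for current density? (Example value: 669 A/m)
No

current density has SI base units: A / m^2
A/m does NOT reduce to A / m^2; a valid unit for current density would be e.g. A/m².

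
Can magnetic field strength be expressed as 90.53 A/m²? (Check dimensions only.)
No

magnetic field strength has SI base units: A / m
A/m² does NOT reduce to A / m; a valid unit for magnetic field strength would be e.g. A/m.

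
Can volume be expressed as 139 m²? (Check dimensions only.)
No

volume has SI base units: m^3
m² does NOT reduce to m^3; a valid unit for volume would be e.g. m³.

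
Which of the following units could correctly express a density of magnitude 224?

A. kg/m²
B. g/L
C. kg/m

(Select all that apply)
B

density has SI base units: kg / m^3

Checking each option against kg / m^3:
  A. kg/m²: ✗ does not match
  B. g/L: ✓ matches
  C. kg/m: ✗ does not match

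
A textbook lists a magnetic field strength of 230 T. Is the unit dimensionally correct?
No

magnetic field strength has SI base units: A / m
T does NOT reduce to A / m; a valid unit for magnetic field strength would be e.g. A/m.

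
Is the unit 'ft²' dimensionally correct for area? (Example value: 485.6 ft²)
Yes

area has SI base units: m^2
ft² reduces to the same SI base units, so it is a valid unit for area.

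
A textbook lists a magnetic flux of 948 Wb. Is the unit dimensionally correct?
Yes

magnetic flux has SI base units: kg * m^2 / (A * s^2)
Wb reduces to the same SI base units, so it is a valid unit for magnetic flux.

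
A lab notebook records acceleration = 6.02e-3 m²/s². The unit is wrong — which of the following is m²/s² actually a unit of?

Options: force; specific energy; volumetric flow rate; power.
specific energy

acceleration should have units dimensionally equivalent to m / s^2 (e.g. m/s²).
The given unit 'm²/s²' reduces to m^2 / s^2. Of the listed options, that is the dimensionality of specific energy.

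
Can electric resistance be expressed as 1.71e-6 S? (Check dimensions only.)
No

electric resistance has SI base units: kg * m^2 / (A^2 * s^3)
S does NOT reduce to kg * m^2 / (A^2 * s^3); a valid unit for electric resistance would be e.g. Ω.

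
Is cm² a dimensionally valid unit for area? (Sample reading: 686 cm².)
Yes

area has SI base units: m^2
cm² reduces to the same SI base units, so it is a valid unit for area.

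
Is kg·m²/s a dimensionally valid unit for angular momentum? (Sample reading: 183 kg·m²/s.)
Yes

angular momentum has SI base units: kg * m^2 / s
kg·m²/s reduces to the same SI base units, so it is a valid unit for angular momentum.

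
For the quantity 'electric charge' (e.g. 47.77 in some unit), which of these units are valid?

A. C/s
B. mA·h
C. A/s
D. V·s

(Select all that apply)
B

electric charge has SI base units: A * s

Checking each option against A * s:
  A. C/s: ✗ does not match
  B. mA·h: ✓ matches
  C. A/s: ✗ does not match
  D. V·s: ✗ does not match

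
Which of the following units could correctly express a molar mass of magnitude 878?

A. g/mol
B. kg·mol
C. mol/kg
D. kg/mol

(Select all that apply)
A, D

molar mass has SI base units: kg / mol

Checking each option against kg / mol:
  A. g/mol: ✓ matches
  B. kg·mol: ✗ does not match
  C. mol/kg: ✗ does not match
  D. kg/mol: ✓ matches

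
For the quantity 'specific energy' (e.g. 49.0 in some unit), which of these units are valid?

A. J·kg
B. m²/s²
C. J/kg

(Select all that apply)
B, C

specific energy has SI base units: m^2 / s^2

Checking each option against m^2 / s^2:
  A. J·kg: ✗ does not match
  B. m²/s²: ✓ matches
  C. J/kg: ✓ matches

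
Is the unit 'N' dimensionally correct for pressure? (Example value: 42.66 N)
No

pressure has SI base units: kg / (m * s^2)
N does NOT reduce to kg / (m * s^2); a valid unit for pressure would be e.g. Pa.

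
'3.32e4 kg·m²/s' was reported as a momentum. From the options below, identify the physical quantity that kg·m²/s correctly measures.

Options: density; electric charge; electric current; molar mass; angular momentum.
angular momentum

momentum should have units dimensionally equivalent to kg * m / s (e.g. kg·m/s).
The given unit 'kg·m²/s' reduces to kg * m^2 / s. Of the listed options, that is the dimensionality of angular momentum.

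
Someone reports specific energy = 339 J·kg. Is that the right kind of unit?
No

specific energy has SI base units: m^2 / s^2
J·kg does NOT reduce to m^2 / s^2; a valid unit for specific energy would be e.g. J/kg.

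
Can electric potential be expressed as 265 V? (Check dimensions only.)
Yes

electric potential has SI base units: kg * m^2 / (A * s^3)
V reduces to the same SI base units, so it is a valid unit for electric potential.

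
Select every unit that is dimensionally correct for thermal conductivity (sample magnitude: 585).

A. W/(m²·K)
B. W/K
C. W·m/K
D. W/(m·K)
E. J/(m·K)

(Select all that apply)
D

thermal conductivity has SI base units: kg * m / (s^3 * K)

Checking each option against kg * m / (s^3 * K):
  A. W/(m²·K): ✗ does not match
  B. W/K: ✗ does not match
  C. W·m/K: ✗ does not match
  D. W/(m·K): ✓ matches
  E. J/(m·K): ✗ does not match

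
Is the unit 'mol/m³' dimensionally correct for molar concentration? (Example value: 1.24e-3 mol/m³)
Yes

molar concentration has SI base units: mol / m^3
mol/m³ reduces to the same SI base units, so it is a valid unit for molar concentration.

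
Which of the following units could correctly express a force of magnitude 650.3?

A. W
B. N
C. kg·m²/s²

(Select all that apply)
B

force has SI base units: kg * m / s^2

Checking each option against kg * m / s^2:
  A. W: ✗ does not match
  B. N: ✓ matches
  C. kg·m²/s²: ✗ does not match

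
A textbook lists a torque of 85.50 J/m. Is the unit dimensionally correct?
No

torque has SI base units: kg * m^2 / s^2
J/m does NOT reduce to kg * m^2 / s^2; a valid unit for torque would be e.g. N·m.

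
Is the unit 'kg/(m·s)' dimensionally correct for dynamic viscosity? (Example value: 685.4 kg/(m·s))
Yes

dynamic viscosity has SI base units: kg / (m * s)
kg/(m·s) reduces to the same SI base units, so it is a valid unit for dynamic viscosity.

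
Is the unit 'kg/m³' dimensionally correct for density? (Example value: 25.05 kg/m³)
Yes

density has SI base units: kg / m^3
kg/m³ reduces to the same SI base units, so it is a valid unit for density.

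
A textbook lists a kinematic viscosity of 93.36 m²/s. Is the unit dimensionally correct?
Yes

kinematic viscosity has SI base units: m^2 / s
m²/s reduces to the same SI base units, so it is a valid unit for kinematic viscosity.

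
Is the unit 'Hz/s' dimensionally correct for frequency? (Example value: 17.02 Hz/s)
No

frequency has SI base units: 1 / s
Hz/s does NOT reduce to 1 / s; a valid unit for frequency would be e.g. Hz.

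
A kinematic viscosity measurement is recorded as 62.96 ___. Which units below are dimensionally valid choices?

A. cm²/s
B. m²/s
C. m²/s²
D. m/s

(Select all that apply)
A, B

kinematic viscosity has SI base units: m^2 / s

Checking each option against m^2 / s:
  A. cm²/s: ✓ matches
  B. m²/s: ✓ matches
  C. m²/s²: ✗ does not match
  D. m/s: ✗ does not match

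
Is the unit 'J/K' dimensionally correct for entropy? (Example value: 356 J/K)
Yes

entropy has SI base units: kg * m^2 / (s^2 * K)
J/K reduces to the same SI base units, so it is a valid unit for entropy.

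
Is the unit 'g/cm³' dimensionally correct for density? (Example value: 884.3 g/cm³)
Yes

density has SI base units: kg / m^3
g/cm³ reduces to the same SI base units, so it is a valid unit for density.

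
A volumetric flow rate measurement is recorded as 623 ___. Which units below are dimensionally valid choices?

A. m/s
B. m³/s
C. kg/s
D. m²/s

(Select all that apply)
B

volumetric flow rate has SI base units: m^3 / s

Checking each option against m^3 / s:
  A. m/s: ✗ does not match
  B. m³/s: ✓ matches
  C. kg/s: ✗ does not match
  D. m²/s: ✗ does not match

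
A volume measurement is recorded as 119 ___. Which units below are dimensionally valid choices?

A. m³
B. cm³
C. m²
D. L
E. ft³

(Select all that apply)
A, B, D, E

volume has SI base units: m^3

Checking each option against m^3:
  A. m³: ✓ matches
  B. cm³: ✓ matches
  C. m²: ✗ does not match
  D. L: ✓ matches
  E. ft³: ✓ matches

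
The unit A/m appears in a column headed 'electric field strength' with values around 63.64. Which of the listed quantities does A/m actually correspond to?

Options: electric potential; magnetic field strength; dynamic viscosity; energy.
magnetic field strength

electric field strength should have units dimensionally equivalent to kg * m / (A * s^3) (e.g. V/m).
The given unit 'A/m' reduces to A / m. Of the listed options, that is the dimensionality of magnetic field strength.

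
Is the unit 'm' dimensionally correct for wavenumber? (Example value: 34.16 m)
No

wavenumber has SI base units: 1 / m
m does NOT reduce to 1 / m; a valid unit for wavenumber would be e.g. 1/m.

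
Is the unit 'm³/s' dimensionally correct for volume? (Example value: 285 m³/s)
No

volume has SI base units: m^3
m³/s does NOT reduce to m^3; a valid unit for volume would be e.g. m³.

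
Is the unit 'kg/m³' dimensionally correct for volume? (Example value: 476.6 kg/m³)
No

volume has SI base units: m^3
kg/m³ does NOT reduce to m^3; a valid unit for volume would be e.g. m³.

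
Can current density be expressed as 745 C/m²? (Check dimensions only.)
No

current density has SI base units: A / m^2
C/m² does NOT reduce to A / m^2; a valid unit for current density would be e.g. A/m².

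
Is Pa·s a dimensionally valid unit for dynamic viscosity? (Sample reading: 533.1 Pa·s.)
Yes

dynamic viscosity has SI base units: kg / (m * s)
Pa·s reduces to the same SI base units, so it is a valid unit for dynamic viscosity.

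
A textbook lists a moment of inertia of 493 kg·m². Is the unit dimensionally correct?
Yes

moment of inertia has SI base units: kg * m^2
kg·m² reduces to the same SI base units, so it is a valid unit for moment of inertia.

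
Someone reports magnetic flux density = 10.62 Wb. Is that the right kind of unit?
No

magnetic flux density has SI base units: kg / (A * s^2)
Wb does NOT reduce to kg / (A * s^2); a valid unit for magnetic flux density would be e.g. T.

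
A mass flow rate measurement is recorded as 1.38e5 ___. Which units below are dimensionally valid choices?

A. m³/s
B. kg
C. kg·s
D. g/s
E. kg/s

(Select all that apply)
D, E

mass flow rate has SI base units: kg / s

Checking each option against kg / s:
  A. m³/s: ✗ does not match
  B. kg: ✗ does not match
  C. kg·s: ✗ does not match
  D. g/s: ✓ matches
  E. kg/s: ✓ matches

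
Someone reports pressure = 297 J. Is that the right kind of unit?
No

pressure has SI base units: kg / (m * s^2)
J does NOT reduce to kg / (m * s^2); a valid unit for pressure would be e.g. Pa.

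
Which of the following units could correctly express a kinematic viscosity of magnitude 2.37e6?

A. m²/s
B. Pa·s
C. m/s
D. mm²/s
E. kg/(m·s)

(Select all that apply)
A, D

kinematic viscosity has SI base units: m^2 / s

Checking each option against m^2 / s:
  A. m²/s: ✓ matches
  B. Pa·s: ✗ does not match
  C. m/s: ✗ does not match
  D. mm²/s: ✓ matches
  E. kg/(m·s): ✗ does not match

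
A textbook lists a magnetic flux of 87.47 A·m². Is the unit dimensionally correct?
No

magnetic flux has SI base units: kg * m^2 / (A * s^2)
A·m² does NOT reduce to kg * m^2 / (A * s^2); a valid unit for magnetic flux would be e.g. Wb.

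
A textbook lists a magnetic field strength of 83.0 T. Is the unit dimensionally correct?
No

magnetic field strength has SI base units: A / m
T does NOT reduce to A / m; a valid unit for magnetic field strength would be e.g. A/m.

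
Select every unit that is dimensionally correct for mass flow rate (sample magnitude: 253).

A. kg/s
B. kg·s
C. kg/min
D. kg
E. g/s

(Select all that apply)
A, C, E

mass flow rate has SI base units: kg / s

Checking each option against kg / s:
  A. kg/s: ✓ matches
  B. kg·s: ✗ does not match
  C. kg/min: ✓ matches
  D. kg: ✗ does not match
  E. g/s: ✓ matches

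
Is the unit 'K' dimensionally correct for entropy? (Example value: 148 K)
No

entropy has SI base units: kg * m^2 / (s^2 * K)
K does NOT reduce to kg * m^2 / (s^2 * K); a valid unit for entropy would be e.g. J/K.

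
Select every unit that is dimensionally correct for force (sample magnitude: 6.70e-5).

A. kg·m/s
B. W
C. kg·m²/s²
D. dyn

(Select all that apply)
D

force has SI base units: kg * m / s^2

Checking each option against kg * m / s^2:
  A. kg·m/s: ✗ does not match
  B. W: ✗ does not match
  C. kg·m²/s²: ✗ does not match
  D. dyn: ✓ matches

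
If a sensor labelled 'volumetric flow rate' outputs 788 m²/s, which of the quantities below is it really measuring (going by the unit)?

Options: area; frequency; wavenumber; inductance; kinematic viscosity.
kinematic viscosity

volumetric flow rate should have units dimensionally equivalent to m^3 / s (e.g. m³/s).
The given unit 'm²/s' reduces to m^2 / s. Of the listed options, that is the dimensionality of kinematic viscosity.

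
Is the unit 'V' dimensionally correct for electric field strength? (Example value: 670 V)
No

electric field strength has SI base units: kg * m / (A * s^3)
V does NOT reduce to kg * m / (A * s^3); a valid unit for electric field strength would be e.g. V/m.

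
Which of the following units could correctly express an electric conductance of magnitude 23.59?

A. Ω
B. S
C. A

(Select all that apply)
B

electric conductance has SI base units: A^2 * s^3 / (kg * m^2)

Checking each option against A^2 * s^3 / (kg * m^2):
  A. Ω: ✗ does not match
  B. S: ✓ matches
  C. A: ✗ does not match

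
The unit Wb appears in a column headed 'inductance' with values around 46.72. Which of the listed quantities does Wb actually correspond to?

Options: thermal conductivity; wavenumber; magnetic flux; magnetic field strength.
magnetic flux

inductance should have units dimensionally equivalent to kg * m^2 / (A^2 * s^2) (e.g. H).
The given unit 'Wb' reduces to kg * m^2 / (A * s^2). Of the listed options, that is the dimensionality of magnetic flux.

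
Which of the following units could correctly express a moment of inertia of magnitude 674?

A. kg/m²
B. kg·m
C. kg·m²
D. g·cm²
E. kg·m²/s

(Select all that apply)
C, D

moment of inertia has SI base units: kg * m^2

Checking each option against kg * m^2:
  A. kg/m²: ✗ does not match
  B. kg·m: ✗ does not match
  C. kg·m²: ✓ matches
  D. g·cm²: ✓ matches
  E. kg·m²/s: ✗ does not match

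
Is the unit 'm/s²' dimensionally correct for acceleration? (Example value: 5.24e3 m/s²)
Yes

acceleration has SI base units: m / s^2
m/s² reduces to the same SI base units, so it is a valid unit for acceleration.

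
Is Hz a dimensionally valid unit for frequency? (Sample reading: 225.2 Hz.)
Yes

frequency has SI base units: 1 / s
Hz reduces to the same SI base units, so it is a valid unit for frequency.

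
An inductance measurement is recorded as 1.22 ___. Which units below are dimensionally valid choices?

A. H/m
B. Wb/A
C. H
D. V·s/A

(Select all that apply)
B, C, D

inductance has SI base units: kg * m^2 / (A^2 * s^2)

Checking each option against kg * m^2 / (A^2 * s^2):
  A. H/m: ✗ does not match
  B. Wb/A: ✓ matches
  C. H: ✓ matches
  D. V·s/A: ✓ matches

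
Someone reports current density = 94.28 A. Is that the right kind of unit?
No

current density has SI base units: A / m^2
A does NOT reduce to A / m^2; a valid unit for current density would be e.g. A/m².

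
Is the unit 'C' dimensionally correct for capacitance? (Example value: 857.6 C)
No

capacitance has SI base units: A^2 * s^4 / (kg * m^2)
C does NOT reduce to A^2 * s^4 / (kg * m^2); a valid unit for capacitance would be e.g. F.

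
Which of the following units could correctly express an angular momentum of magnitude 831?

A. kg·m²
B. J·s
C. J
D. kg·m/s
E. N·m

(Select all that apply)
B

angular momentum has SI base units: kg * m^2 / s

Checking each option against kg * m^2 / s:
  A. kg·m²: ✗ does not match
  B. J·s: ✓ matches
  C. J: ✗ does not match
  D. kg·m/s: ✗ does not match
  E. N·m: ✗ does not match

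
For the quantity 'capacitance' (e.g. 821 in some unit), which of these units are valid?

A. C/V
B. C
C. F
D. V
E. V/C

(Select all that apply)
A, C

capacitance has SI base units: A^2 * s^4 / (kg * m^2)

Checking each option against A^2 * s^4 / (kg * m^2):
  A. C/V: ✓ matches
  B. C: ✗ does not match
  C. F: ✓ matches
  D. V: ✗ does not match
  E. V/C: ✗ does not match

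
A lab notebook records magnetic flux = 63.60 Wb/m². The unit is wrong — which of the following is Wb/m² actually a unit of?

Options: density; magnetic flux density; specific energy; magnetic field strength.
magnetic flux density

magnetic flux should have units dimensionally equivalent to kg * m^2 / (A * s^2) (e.g. Wb).
The given unit 'Wb/m²' reduces to kg / (A * s^2). Of the listed options, that is the dimensionality of magnetic flux density.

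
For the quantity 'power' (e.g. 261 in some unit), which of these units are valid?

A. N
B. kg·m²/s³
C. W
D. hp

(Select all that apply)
B, C, D

power has SI base units: kg * m^2 / s^3

Checking each option against kg * m^2 / s^3:
  A. N: ✗ does not match
  B. kg·m²/s³: ✓ matches
  C. W: ✓ matches
  D. hp: ✓ matches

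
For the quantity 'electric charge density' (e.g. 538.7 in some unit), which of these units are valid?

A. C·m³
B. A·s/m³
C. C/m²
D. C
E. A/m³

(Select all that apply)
B

electric charge density has SI base units: A * s / m^3

Checking each option against A * s / m^3:
  A. C·m³: ✗ does not match
  B. A·s/m³: ✓ matches
  C. C/m²: ✗ does not match
  D. C: ✗ does not match
  E. A/m³: ✗ does not match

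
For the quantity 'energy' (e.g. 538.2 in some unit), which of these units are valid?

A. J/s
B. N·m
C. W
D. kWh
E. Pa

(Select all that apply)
B, D

energy has SI base units: kg * m^2 / s^2

Checking each option against kg * m^2 / s^2:
  A. J/s: ✗ does not match
  B. N·m: ✓ matches
  C. W: ✗ does not match
  D. kWh: ✓ matches
  E. Pa: ✗ does not match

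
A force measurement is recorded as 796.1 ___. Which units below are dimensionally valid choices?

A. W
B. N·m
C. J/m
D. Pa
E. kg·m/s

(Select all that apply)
C

force has SI base units: kg * m / s^2

Checking each option against kg * m / s^2:
  A. W: ✗ does not match
  B. N·m: ✗ does not match
  C. J/m: ✓ matches
  D. Pa: ✗ does not match
  E. kg·m/s: ✗ does not match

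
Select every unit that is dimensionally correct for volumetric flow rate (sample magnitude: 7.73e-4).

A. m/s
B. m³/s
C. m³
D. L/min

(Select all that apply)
B, D

volumetric flow rate has SI base units: m^3 / s

Checking each option against m^3 / s:
  A. m/s: ✗ does not match
  B. m³/s: ✓ matches
  C. m³: ✗ does not match
  D. L/min: ✓ matches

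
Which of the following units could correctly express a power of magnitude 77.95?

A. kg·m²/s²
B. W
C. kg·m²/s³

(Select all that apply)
B, C

power has SI base units: kg * m^2 / s^3

Checking each option against kg * m^2 / s^3:
  A. kg·m²/s²: ✗ does not match
  B. W: ✓ matches
  C. kg·m²/s³: ✓ matches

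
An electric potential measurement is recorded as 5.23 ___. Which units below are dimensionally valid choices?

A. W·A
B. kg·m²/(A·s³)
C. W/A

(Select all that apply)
B, C

electric potential has SI base units: kg * m^2 / (A * s^3)

Checking each option against kg * m^2 / (A * s^3):
  A. W·A: ✗ does not match
  B. kg·m²/(A·s³): ✓ matches
  C. W/A: ✓ matches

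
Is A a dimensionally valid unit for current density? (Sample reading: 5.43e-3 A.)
No

current density has SI base units: A / m^2
A does NOT reduce to A / m^2; a valid unit for current density would be e.g. A/m².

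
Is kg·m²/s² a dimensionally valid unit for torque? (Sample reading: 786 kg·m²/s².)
Yes

torque has SI base units: kg * m^2 / s^2
kg·m²/s² reduces to the same SI base units, so it is a valid unit for torque.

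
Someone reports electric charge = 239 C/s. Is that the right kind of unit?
No

electric charge has SI base units: A * s
C/s does NOT reduce to A * s; a valid unit for electric charge would be e.g. C.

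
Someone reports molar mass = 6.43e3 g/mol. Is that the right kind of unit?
Yes

molar mass has SI base units: kg / mol
g/mol reduces to the same SI base units, so it is a valid unit for molar mass.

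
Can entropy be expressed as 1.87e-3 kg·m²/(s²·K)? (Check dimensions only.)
Yes

entropy has SI base units: kg * m^2 / (s^2 * K)
kg·m²/(s²·K) reduces to the same SI base units, so it is a valid unit for entropy.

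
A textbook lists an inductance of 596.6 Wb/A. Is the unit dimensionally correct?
Yes

inductance has SI base units: kg * m^2 / (A^2 * s^2)
Wb/A reduces to the same SI base units, so it is a valid unit for inductance.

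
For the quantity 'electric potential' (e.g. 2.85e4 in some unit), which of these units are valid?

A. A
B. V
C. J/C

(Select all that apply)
B, C

electric potential has SI base units: kg * m^2 / (A * s^3)

Checking each option against kg * m^2 / (A * s^3):
  A. A: ✗ does not match
  B. V: ✓ matches
  C. J/C: ✓ matches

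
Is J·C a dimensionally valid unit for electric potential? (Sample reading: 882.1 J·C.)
No

electric potential has SI base units: kg * m^2 / (A * s^3)
J·C does NOT reduce to kg * m^2 / (A * s^3); a valid unit for electric potential would be e.g. V.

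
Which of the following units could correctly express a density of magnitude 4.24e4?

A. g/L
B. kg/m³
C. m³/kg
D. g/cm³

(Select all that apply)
A, B, D

density has SI base units: kg / m^3

Checking each option against kg / m^3:
  A. g/L: ✓ matches
  B. kg/m³: ✓ matches
  C. m³/kg: ✗ does not match
  D. g/cm³: ✓ matches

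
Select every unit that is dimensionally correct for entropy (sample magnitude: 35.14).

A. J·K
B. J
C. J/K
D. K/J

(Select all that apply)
C

entropy has SI base units: kg * m^2 / (s^2 * K)

Checking each option against kg * m^2 / (s^2 * K):
  A. J·K: ✗ does not match
  B. J: ✗ does not match
  C. J/K: ✓ matches
  D. K/J: ✗ does not match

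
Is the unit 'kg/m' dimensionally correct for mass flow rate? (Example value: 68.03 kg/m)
No

mass flow rate has SI base units: kg / s
kg/m does NOT reduce to kg / s; a valid unit for mass flow rate would be e.g. kg/s.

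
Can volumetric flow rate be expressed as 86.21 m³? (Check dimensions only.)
No

volumetric flow rate has SI base units: m^3 / s
m³ does NOT reduce to m^3 / s; a valid unit for volumetric flow rate would be e.g. m³/s.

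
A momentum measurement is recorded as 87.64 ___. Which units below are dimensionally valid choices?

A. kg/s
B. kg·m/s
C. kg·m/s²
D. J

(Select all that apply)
B

momentum has SI base units: kg * m / s

Checking each option against kg * m / s:
  A. kg/s: ✗ does not match
  B. kg·m/s: ✓ matches
  C. kg·m/s²: ✗ does not match
  D. J: ✗ does not match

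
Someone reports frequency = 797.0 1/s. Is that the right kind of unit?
Yes

frequency has SI base units: 1 / s
1/s reduces to the same SI base units, so it is a valid unit for frequency.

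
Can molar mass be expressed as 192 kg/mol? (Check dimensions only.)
Yes

molar mass has SI base units: kg / mol
kg/mol reduces to the same SI base units, so it is a valid unit for molar mass.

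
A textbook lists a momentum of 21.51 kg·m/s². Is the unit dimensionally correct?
No

momentum has SI base units: kg * m / s
kg·m/s² does NOT reduce to kg * m / s; a valid unit for momentum would be e.g. kg·m/s.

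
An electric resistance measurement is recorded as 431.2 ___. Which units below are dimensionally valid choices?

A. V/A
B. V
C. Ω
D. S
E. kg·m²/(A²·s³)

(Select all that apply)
A, C, E

electric resistance has SI base units: kg * m^2 / (A^2 * s^3)

Checking each option against kg * m^2 / (A^2 * s^3):
  A. V/A: ✓ matches
  B. V: ✗ does not match
  C. Ω: ✓ matches
  D. S: ✗ does not match
  E. kg·m²/(A²·s³): ✓ matches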